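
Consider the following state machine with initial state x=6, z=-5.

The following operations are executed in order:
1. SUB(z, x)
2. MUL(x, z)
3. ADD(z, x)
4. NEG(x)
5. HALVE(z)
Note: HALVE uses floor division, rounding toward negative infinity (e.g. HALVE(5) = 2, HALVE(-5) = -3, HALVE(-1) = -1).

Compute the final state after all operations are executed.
{x: 66, z: -39}

Step-by-step execution:
Initial: x=6, z=-5
After step 1 (SUB(z, x)): x=6, z=-11
After step 2 (MUL(x, z)): x=-66, z=-11
After step 3 (ADD(z, x)): x=-66, z=-77
After step 4 (NEG(x)): x=66, z=-77
After step 5 (HALVE(z)): x=66, z=-39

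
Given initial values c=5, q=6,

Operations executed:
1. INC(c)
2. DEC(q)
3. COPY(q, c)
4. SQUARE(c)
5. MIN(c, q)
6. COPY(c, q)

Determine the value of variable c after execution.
c = 6

Tracing execution:
Step 1: INC(c) → c = 6
Step 2: DEC(q) → c = 6
Step 3: COPY(q, c) → c = 6
Step 4: SQUARE(c) → c = 36
Step 5: MIN(c, q) → c = 6
Step 6: COPY(c, q) → c = 6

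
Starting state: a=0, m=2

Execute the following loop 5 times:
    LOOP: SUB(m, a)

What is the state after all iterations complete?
a=0, m=2

Iteration trace:
Start: a=0, m=2
After iteration 1: a=0, m=2
After iteration 2: a=0, m=2
After iteration 3: a=0, m=2
After iteration 4: a=0, m=2
After iteration 5: a=0, m=2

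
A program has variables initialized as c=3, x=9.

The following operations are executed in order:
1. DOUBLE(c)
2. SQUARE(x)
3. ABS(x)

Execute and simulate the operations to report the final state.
{c: 6, x: 81}

Step-by-step execution:
Initial: c=3, x=9
After step 1 (DOUBLE(c)): c=6, x=9
After step 2 (SQUARE(x)): c=6, x=81
After step 3 (ABS(x)): c=6, x=81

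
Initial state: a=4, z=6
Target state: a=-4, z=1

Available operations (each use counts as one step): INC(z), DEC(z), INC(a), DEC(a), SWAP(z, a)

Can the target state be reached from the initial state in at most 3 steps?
No

The target state cannot be reached within 3 steps.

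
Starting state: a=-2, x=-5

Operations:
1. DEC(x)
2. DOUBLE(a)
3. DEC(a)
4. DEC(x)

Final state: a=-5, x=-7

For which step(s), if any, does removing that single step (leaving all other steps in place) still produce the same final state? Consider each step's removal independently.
None - removing any single step changes the final result

Testing removal of each single step:
Without step 1: final = a=-5, x=-6 (different)
Without step 2: final = a=-3, x=-7 (different)
Without step 3: final = a=-4, x=-7 (different)
Without step 4: final = a=-5, x=-6 (different)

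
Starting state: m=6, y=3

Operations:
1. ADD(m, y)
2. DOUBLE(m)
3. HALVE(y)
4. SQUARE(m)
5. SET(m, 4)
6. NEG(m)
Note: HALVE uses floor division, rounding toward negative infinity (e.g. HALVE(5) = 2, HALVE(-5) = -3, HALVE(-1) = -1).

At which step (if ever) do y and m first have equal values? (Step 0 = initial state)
Never

y and m never become equal during execution.

Comparing values at each step:
Initial: y=3, m=6
After step 1: y=3, m=9
After step 2: y=3, m=18
After step 3: y=1, m=18
After step 4: y=1, m=324
After step 5: y=1, m=4
After step 6: y=1, m=-4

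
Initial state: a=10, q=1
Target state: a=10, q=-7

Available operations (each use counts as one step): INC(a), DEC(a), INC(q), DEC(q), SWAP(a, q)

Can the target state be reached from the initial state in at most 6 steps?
No

The target state cannot be reached within 6 steps.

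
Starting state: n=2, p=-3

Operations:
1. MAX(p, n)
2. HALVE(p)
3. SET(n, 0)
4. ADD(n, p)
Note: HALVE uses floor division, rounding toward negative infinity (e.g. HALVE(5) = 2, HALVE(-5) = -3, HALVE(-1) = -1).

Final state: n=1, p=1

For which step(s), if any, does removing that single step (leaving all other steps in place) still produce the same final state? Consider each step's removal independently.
None - removing any single step changes the final result

Testing removal of each single step:
Without step 1: final = n=-2, p=-2 (different)
Without step 2: final = n=2, p=2 (different)
Without step 3: final = n=3, p=1 (different)
Without step 4: final = n=0, p=1 (different)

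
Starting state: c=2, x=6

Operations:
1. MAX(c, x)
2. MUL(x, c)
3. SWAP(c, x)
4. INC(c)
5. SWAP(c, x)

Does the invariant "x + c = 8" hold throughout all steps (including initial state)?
No, violated after step 1

The invariant is violated after step 1.

State at each step:
Initial: c=2, x=6
After step 1: c=6, x=6
After step 2: c=6, x=36
After step 3: c=36, x=6
After step 4: c=37, x=6
After step 5: c=6, x=37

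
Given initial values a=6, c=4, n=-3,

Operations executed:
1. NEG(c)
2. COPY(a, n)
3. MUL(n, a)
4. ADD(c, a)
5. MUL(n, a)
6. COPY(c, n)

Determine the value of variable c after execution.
c = -27

Tracing execution:
Step 1: NEG(c) → c = -4
Step 2: COPY(a, n) → c = -4
Step 3: MUL(n, a) → c = -4
Step 4: ADD(c, a) → c = -7
Step 5: MUL(n, a) → c = -7
Step 6: COPY(c, n) → c = -27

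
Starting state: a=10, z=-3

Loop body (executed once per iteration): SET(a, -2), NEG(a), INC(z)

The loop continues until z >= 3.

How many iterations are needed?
6

Tracing iterations:
Initial: a=10, z=-3
After iteration 1: a=2, z=-2
After iteration 2: a=2, z=-1
After iteration 3: a=2, z=0
After iteration 4: a=2, z=1
After iteration 5: a=2, z=2
After iteration 6: a=2, z=3
z >= 3 now holds, so the loop exits after 6 iterations.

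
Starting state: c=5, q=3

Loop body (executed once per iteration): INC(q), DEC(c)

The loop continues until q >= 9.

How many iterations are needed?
6

Tracing iterations:
Initial: c=5, q=3
After iteration 1: c=4, q=4
After iteration 2: c=3, q=5
After iteration 3: c=2, q=6
After iteration 4: c=1, q=7
After iteration 5: c=0, q=8
After iteration 6: c=-1, q=9
q >= 9 now holds, so the loop exits after 6 iterations.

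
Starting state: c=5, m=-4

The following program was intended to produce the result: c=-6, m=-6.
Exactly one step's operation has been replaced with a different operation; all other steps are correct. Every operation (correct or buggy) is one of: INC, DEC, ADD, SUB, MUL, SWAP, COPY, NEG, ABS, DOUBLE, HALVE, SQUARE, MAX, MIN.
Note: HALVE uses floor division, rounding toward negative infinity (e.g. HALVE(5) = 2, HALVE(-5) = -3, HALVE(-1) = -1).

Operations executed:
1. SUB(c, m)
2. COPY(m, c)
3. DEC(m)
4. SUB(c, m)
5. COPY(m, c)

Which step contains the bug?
Step 2

Trace with buggy code:
Initial: c=5, m=-4
After step 1: c=9, m=-4
After step 2: c=9, m=9
After step 3: c=9, m=8
After step 4: c=1, m=8
After step 5: c=1, m=1
Actual final c=1, m=1 ≠ expected c=-6, m=-6.
Step 2 is the only position where a single-operation replacement can produce the expected result.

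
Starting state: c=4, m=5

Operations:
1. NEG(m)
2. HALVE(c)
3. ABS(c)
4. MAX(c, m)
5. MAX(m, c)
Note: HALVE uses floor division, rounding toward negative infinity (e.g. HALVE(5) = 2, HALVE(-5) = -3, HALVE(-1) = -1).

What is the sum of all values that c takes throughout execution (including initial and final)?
16

Values of c at each step:
Initial: c = 4
After step 1: c = 4
After step 2: c = 2
After step 3: c = 2
After step 4: c = 2
After step 5: c = 2
Sum = 4 + 4 + 2 + 2 + 2 + 2 = 16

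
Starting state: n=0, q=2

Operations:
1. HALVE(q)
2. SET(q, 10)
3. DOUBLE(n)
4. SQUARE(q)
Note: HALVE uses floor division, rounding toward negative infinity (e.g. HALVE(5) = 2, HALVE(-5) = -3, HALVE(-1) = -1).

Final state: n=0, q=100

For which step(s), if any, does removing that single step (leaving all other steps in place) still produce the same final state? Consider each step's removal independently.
Step(s) 1, 3

Testing removal of each single step:
Without step 1: final = n=0, q=100 (same)
Without step 2: final = n=0, q=1 (different)
Without step 3: final = n=0, q=100 (same)
Without step 4: final = n=0, q=10 (different)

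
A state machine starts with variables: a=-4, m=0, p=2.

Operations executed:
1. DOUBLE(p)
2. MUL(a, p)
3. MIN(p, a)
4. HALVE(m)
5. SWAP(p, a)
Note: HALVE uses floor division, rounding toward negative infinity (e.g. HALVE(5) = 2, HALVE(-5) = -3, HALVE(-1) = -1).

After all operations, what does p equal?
p = -16

Tracing execution:
Step 1: DOUBLE(p) → p = 4
Step 2: MUL(a, p) → p = 4
Step 3: MIN(p, a) → p = -16
Step 4: HALVE(m) → p = -16
Step 5: SWAP(p, a) → p = -16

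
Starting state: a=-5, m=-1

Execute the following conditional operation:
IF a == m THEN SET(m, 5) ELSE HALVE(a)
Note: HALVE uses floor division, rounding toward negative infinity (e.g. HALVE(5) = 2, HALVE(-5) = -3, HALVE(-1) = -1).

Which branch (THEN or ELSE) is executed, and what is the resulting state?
Branch: ELSE, Final state: a=-3, m=-1

Evaluating condition: a == m
a = -5, m = -1
Condition is False, so ELSE branch executes
After HALVE(a): a=-3, m=-1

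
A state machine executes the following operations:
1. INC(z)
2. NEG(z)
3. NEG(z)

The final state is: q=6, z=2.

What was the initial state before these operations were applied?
q=6, z=1

Working backwards:
Final state: q=6, z=2
Before step 3 (NEG(z)): q=6, z=-2
Before step 2 (NEG(z)): q=6, z=2
Before step 1 (INC(z)): q=6, z=1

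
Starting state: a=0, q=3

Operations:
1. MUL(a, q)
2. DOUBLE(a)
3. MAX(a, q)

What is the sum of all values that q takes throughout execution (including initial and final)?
12

Values of q at each step:
Initial: q = 3
After step 1: q = 3
After step 2: q = 3
After step 3: q = 3
Sum = 3 + 3 + 3 + 3 = 12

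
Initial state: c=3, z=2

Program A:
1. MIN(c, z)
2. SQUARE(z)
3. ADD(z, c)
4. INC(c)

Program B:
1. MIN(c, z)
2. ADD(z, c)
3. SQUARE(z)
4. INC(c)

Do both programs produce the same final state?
No

Program A final state: c=3, z=6
Program B final state: c=3, z=16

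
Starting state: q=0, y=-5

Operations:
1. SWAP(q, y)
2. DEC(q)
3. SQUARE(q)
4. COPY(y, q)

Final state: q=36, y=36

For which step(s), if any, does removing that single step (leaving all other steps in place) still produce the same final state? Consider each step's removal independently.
None - removing any single step changes the final result

Testing removal of each single step:
Without step 1: final = q=1, y=1 (different)
Without step 2: final = q=25, y=25 (different)
Without step 3: final = q=-6, y=-6 (different)
Without step 4: final = q=36, y=0 (different)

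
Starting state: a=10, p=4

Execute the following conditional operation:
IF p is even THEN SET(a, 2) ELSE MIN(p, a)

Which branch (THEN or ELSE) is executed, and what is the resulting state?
Branch: THEN, Final state: a=2, p=4

Evaluating condition: p is even
Condition is True, so THEN branch executes
After SET(a, 2): a=2, p=4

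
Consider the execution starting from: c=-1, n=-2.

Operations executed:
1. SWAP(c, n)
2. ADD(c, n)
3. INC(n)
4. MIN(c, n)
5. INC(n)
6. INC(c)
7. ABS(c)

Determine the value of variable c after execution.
c = 2

Tracing execution:
Step 1: SWAP(c, n) → c = -2
Step 2: ADD(c, n) → c = -3
Step 3: INC(n) → c = -3
Step 4: MIN(c, n) → c = -3
Step 5: INC(n) → c = -3
Step 6: INC(c) → c = -2
Step 7: ABS(c) → c = 2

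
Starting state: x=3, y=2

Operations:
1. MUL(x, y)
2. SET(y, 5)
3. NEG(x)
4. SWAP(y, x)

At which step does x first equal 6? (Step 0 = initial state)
Step 1

Tracing x:
Initial: x = 3
After step 1: x = 6 ← first occurrence
After step 2: x = 6
After step 3: x = -6
After step 4: x = 5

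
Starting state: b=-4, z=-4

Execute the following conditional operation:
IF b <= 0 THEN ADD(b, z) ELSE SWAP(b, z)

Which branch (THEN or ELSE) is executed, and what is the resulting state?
Branch: THEN, Final state: b=-8, z=-4

Evaluating condition: b <= 0
b = -4
Condition is True, so THEN branch executes
After ADD(b, z): b=-8, z=-4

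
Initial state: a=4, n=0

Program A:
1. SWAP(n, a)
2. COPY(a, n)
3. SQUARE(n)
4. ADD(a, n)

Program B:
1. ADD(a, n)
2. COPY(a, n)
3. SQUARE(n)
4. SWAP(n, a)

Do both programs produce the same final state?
No

Program A final state: a=20, n=16
Program B final state: a=0, n=0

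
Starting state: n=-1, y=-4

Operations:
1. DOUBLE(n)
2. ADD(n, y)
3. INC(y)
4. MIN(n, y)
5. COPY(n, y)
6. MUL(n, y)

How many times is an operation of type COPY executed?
1

Counting COPY operations:
Step 5: COPY(n, y) ← COPY
Total: 1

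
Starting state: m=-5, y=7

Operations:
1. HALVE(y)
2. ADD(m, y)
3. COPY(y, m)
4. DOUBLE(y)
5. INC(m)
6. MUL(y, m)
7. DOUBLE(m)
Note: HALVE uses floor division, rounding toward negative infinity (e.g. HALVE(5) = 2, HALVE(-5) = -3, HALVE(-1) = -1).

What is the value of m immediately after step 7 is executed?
m = -2

Tracing m through execution:
Initial: m = -5
After step 1 (HALVE(y)): m = -5
After step 2 (ADD(m, y)): m = -2
After step 3 (COPY(y, m)): m = -2
After step 4 (DOUBLE(y)): m = -2
After step 5 (INC(m)): m = -1
After step 6 (MUL(y, m)): m = -1
After step 7 (DOUBLE(m)): m = -2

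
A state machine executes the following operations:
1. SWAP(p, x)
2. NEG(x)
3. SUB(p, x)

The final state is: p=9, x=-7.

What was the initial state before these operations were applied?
p=7, x=2

Working backwards:
Final state: p=9, x=-7
Before step 3 (SUB(p, x)): p=2, x=-7
Before step 2 (NEG(x)): p=2, x=7
Before step 1 (SWAP(p, x)): p=7, x=2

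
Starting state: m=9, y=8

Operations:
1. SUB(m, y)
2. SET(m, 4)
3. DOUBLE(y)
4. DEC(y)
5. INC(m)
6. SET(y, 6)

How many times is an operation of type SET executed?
2

Counting SET operations:
Step 2: SET(m, 4) ← SET
Step 6: SET(y, 6) ← SET
Total: 2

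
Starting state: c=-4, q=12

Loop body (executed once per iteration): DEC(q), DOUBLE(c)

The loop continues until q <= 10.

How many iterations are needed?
2

Tracing iterations:
Initial: c=-4, q=12
After iteration 1: c=-8, q=11
After iteration 2: c=-16, q=10
q <= 10 now holds, so the loop exits after 2 iterations.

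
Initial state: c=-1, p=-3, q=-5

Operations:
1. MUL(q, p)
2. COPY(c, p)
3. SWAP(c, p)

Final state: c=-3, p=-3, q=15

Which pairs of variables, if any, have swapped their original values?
None

Comparing initial and final values:
p: -3 → -3
q: -5 → 15
c: -1 → -3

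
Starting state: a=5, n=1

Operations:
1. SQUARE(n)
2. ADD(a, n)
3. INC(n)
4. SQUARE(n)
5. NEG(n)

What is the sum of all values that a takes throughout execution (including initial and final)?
34

Values of a at each step:
Initial: a = 5
After step 1: a = 5
After step 2: a = 6
After step 3: a = 6
After step 4: a = 6
After step 5: a = 6
Sum = 5 + 5 + 6 + 6 + 6 + 6 = 34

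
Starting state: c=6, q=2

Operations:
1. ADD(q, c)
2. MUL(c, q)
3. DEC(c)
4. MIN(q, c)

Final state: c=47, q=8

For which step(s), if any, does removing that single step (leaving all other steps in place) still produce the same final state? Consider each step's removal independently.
Step(s) 4

Testing removal of each single step:
Without step 1: final = c=11, q=2 (different)
Without step 2: final = c=5, q=5 (different)
Without step 3: final = c=48, q=8 (different)
Without step 4: final = c=47, q=8 (same)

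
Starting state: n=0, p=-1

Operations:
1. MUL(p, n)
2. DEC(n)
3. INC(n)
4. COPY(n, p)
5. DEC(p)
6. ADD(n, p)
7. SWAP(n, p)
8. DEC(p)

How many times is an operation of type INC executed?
1

Counting INC operations:
Step 3: INC(n) ← INC
Total: 1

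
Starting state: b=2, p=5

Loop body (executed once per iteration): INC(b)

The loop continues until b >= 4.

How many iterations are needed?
2

Tracing iterations:
Initial: b=2, p=5
After iteration 1: b=3, p=5
After iteration 2: b=4, p=5
b >= 4 now holds, so the loop exits after 2 iterations.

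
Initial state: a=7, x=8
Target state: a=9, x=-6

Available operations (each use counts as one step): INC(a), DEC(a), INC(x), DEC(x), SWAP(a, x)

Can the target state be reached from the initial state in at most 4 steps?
No

The target state cannot be reached within 4 steps.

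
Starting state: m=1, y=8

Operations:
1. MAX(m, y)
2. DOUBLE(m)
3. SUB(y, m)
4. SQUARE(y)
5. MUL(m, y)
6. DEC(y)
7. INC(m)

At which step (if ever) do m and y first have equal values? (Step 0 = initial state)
Step 1

m and y first become equal after step 1.

Comparing values at each step:
Initial: m=1, y=8
After step 1: m=8, y=8 ← equal!
After step 2: m=16, y=8
After step 3: m=16, y=-8
After step 4: m=16, y=64
After step 5: m=1024, y=64
After step 6: m=1024, y=63
After step 7: m=1025, y=63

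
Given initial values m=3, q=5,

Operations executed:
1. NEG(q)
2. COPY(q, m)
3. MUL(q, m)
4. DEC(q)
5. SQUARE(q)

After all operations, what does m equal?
m = 3

Tracing execution:
Step 1: NEG(q) → m = 3
Step 2: COPY(q, m) → m = 3
Step 3: MUL(q, m) → m = 3
Step 4: DEC(q) → m = 3
Step 5: SQUARE(q) → m = 3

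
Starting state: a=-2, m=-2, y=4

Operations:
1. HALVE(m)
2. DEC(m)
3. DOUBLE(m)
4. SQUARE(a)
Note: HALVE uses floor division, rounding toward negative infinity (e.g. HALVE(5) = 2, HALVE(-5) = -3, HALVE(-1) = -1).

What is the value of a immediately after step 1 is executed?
a = -2

Tracing a through execution:
Initial: a = -2
After step 1 (HALVE(m)): a = -2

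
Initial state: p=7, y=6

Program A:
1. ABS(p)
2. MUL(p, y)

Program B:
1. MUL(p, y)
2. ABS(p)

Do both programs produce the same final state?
Yes

Program A final state: p=42, y=6
Program B final state: p=42, y=6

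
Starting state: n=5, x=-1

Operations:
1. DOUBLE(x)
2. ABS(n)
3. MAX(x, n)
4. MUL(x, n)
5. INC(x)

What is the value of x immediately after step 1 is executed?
x = -2

Tracing x through execution:
Initial: x = -1
After step 1 (DOUBLE(x)): x = -2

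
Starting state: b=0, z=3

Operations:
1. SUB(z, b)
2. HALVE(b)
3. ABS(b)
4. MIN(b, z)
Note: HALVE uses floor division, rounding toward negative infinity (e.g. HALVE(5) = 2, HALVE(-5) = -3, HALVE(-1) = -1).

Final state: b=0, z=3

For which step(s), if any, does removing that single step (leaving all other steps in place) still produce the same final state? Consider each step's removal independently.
Step(s) 1, 2, 3, 4

Testing removal of each single step:
Without step 1: final = b=0, z=3 (same)
Without step 2: final = b=0, z=3 (same)
Without step 3: final = b=0, z=3 (same)
Without step 4: final = b=0, z=3 (same)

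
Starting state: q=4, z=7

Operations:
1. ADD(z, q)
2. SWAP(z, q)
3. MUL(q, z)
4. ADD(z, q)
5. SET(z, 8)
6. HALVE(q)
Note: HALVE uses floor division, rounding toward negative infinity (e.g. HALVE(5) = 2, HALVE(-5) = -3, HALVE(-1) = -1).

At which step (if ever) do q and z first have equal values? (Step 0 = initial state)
Never

q and z never become equal during execution.

Comparing values at each step:
Initial: q=4, z=7
After step 1: q=4, z=11
After step 2: q=11, z=4
After step 3: q=44, z=4
After step 4: q=44, z=48
After step 5: q=44, z=8
After step 6: q=22, z=8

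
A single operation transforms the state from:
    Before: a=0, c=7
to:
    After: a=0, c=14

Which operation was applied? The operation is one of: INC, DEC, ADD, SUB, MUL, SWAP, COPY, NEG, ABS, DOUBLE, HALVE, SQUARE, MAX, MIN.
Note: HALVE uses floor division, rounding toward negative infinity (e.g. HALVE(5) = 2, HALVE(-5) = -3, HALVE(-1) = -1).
DOUBLE(c)

Analyzing the change:
Before: a=0, c=7
After: a=0, c=14
Variable c changed from 7 to 14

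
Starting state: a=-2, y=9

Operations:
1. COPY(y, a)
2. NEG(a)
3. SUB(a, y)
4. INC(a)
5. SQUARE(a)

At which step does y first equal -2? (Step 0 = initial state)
Step 1

Tracing y:
Initial: y = 9
After step 1: y = -2 ← first occurrence
After step 2: y = -2
After step 3: y = -2
After step 4: y = -2
After step 5: y = -2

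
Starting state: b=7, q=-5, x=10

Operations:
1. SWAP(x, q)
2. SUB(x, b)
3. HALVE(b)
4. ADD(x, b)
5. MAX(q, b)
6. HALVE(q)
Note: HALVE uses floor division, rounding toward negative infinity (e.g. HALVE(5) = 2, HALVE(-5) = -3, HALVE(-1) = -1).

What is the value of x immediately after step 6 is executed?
x = -9

Tracing x through execution:
Initial: x = 10
After step 1 (SWAP(x, q)): x = -5
After step 2 (SUB(x, b)): x = -12
After step 3 (HALVE(b)): x = -12
After step 4 (ADD(x, b)): x = -9
After step 5 (MAX(q, b)): x = -9
After step 6 (HALVE(q)): x = -9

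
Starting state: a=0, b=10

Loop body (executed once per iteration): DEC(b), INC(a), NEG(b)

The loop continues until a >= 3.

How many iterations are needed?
3

Tracing iterations:
Initial: a=0, b=10
After iteration 1: a=1, b=-9
After iteration 2: a=2, b=10
After iteration 3: a=3, b=-9
a >= 3 now holds, so the loop exits after 3 iterations.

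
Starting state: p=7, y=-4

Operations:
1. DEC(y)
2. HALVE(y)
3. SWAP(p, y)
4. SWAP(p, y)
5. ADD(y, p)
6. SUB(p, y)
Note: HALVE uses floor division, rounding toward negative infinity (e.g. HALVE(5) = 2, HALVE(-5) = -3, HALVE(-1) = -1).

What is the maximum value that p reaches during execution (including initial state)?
7

Values of p at each step:
Initial: p = 7 ← maximum
After step 1: p = 7
After step 2: p = 7
After step 3: p = -3
After step 4: p = 7
After step 5: p = 7
After step 6: p = 3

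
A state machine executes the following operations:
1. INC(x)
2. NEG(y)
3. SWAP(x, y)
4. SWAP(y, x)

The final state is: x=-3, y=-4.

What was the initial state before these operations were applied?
x=-4, y=4

Working backwards:
Final state: x=-3, y=-4
Before step 4 (SWAP(y, x)): x=-4, y=-3
Before step 3 (SWAP(x, y)): x=-3, y=-4
Before step 2 (NEG(y)): x=-3, y=4
Before step 1 (INC(x)): x=-4, y=4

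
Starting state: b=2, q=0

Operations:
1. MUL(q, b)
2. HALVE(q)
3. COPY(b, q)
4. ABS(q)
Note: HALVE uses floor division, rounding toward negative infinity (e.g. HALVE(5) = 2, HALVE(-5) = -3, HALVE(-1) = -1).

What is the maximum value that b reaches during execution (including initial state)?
2

Values of b at each step:
Initial: b = 2 ← maximum
After step 1: b = 2
After step 2: b = 2
After step 3: b = 0
After step 4: b = 0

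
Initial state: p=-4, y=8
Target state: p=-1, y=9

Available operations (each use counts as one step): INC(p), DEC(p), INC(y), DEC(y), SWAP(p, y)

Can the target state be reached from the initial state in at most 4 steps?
Yes

Path (4 steps): INC(p) → INC(p) → INC(p) → INC(y)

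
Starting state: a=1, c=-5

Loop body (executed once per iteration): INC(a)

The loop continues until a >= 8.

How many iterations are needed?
7

Tracing iterations:
Initial: a=1, c=-5
After iteration 1: a=2, c=-5
After iteration 2: a=3, c=-5
After iteration 3: a=4, c=-5
After iteration 4: a=5, c=-5
After iteration 5: a=6, c=-5
After iteration 6: a=7, c=-5
After iteration 7: a=8, c=-5
a >= 8 now holds, so the loop exits after 7 iterations.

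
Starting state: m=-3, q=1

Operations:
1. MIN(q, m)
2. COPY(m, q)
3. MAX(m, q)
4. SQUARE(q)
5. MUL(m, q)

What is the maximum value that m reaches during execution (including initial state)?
-3

Values of m at each step:
Initial: m = -3 ← maximum
After step 1: m = -3
After step 2: m = -3
After step 3: m = -3
After step 4: m = -3
After step 5: m = -27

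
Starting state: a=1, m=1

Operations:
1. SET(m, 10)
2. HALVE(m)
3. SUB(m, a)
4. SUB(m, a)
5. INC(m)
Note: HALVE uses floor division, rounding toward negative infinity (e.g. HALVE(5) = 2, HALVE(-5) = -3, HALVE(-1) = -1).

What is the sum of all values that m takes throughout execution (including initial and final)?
27

Values of m at each step:
Initial: m = 1
After step 1: m = 10
After step 2: m = 5
After step 3: m = 4
After step 4: m = 3
After step 5: m = 4
Sum = 1 + 10 + 5 + 4 + 3 + 4 = 27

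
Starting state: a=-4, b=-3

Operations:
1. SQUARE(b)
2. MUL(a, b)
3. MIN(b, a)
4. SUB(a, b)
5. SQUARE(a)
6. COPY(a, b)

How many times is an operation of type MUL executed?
1

Counting MUL operations:
Step 2: MUL(a, b) ← MUL
Total: 1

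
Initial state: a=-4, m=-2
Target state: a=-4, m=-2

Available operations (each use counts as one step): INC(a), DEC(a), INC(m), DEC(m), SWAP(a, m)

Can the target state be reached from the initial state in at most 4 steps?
Yes

Path (0 steps): 0 steps (already at target)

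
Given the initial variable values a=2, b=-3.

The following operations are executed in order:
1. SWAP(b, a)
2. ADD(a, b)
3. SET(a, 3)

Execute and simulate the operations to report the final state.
{a: 3, b: 2}

Step-by-step execution:
Initial: a=2, b=-3
After step 1 (SWAP(b, a)): a=-3, b=2
After step 2 (ADD(a, b)): a=-1, b=2
After step 3 (SET(a, 3)): a=3, b=2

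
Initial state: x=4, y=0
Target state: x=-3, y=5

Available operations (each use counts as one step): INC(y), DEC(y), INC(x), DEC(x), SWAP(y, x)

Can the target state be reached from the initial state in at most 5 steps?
Yes

Path (5 steps): DEC(y) → DEC(y) → DEC(y) → INC(x) → SWAP(y, x)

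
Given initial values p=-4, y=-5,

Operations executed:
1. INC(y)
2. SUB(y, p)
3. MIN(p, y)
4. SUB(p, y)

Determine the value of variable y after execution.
y = 0

Tracing execution:
Step 1: INC(y) → y = -4
Step 2: SUB(y, p) → y = 0
Step 3: MIN(p, y) → y = 0
Step 4: SUB(p, y) → y = 0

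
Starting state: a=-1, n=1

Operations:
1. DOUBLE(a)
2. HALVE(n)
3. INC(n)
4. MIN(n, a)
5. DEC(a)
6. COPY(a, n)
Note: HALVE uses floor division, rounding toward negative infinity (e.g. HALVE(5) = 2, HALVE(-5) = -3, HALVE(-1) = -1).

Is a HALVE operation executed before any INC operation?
Yes

First HALVE: step 2
First INC: step 3
Since 2 < 3, HALVE comes first.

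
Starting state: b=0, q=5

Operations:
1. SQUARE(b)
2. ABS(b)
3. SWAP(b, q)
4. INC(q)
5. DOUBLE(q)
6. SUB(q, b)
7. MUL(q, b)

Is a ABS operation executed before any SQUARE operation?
No

First ABS: step 2
First SQUARE: step 1
Since 2 > 1, SQUARE comes first.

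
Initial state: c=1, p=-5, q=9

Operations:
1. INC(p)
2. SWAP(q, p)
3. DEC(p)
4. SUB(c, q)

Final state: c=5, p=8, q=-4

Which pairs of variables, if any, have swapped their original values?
None

Comparing initial and final values:
p: -5 → 8
c: 1 → 5
q: 9 → -4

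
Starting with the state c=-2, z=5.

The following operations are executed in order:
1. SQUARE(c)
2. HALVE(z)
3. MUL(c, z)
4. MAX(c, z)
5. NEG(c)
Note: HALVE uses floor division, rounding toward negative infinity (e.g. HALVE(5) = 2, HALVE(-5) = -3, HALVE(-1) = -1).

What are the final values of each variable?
{c: -8, z: 2}

Step-by-step execution:
Initial: c=-2, z=5
After step 1 (SQUARE(c)): c=4, z=5
After step 2 (HALVE(z)): c=4, z=2
After step 3 (MUL(c, z)): c=8, z=2
After step 4 (MAX(c, z)): c=8, z=2
After step 5 (NEG(c)): c=-8, z=2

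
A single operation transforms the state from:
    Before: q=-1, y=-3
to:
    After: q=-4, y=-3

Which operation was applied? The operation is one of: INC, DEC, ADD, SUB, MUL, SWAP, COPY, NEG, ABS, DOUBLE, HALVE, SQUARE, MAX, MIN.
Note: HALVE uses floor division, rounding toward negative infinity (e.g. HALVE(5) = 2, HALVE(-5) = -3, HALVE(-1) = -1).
ADD(q, y)

Analyzing the change:
Before: q=-1, y=-3
After: q=-4, y=-3
Variable q changed from -1 to -4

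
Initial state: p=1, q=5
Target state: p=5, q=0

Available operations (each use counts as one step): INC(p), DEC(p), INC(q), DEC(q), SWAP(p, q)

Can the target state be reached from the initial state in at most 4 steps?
Yes

Path (2 steps): DEC(p) → SWAP(p, q)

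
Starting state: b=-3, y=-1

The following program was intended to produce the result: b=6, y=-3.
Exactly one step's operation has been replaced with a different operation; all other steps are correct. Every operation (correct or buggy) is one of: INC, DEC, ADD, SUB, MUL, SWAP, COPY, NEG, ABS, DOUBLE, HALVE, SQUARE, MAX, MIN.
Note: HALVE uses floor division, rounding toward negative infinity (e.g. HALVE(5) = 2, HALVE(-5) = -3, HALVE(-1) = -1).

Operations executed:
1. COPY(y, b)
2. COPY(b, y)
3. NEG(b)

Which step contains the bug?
Step 2

Trace with buggy code:
Initial: b=-3, y=-1
After step 1: b=-3, y=-3
After step 2: b=-3, y=-3
After step 3: b=3, y=-3
Actual final b=3, y=-3 ≠ expected b=6, y=-3.
Step 2 is the only position where a single-operation replacement can produce the expected result.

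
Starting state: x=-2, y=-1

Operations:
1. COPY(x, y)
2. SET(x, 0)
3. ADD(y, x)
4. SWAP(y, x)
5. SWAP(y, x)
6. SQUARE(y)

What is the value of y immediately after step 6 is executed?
y = 1

Tracing y through execution:
Initial: y = -1
After step 1 (COPY(x, y)): y = -1
After step 2 (SET(x, 0)): y = -1
After step 3 (ADD(y, x)): y = -1
After step 4 (SWAP(y, x)): y = 0
After step 5 (SWAP(y, x)): y = -1
After step 6 (SQUARE(y)): y = 1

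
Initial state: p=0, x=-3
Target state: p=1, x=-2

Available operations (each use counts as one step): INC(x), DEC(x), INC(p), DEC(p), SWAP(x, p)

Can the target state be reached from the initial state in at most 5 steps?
Yes

Path (2 steps): INC(x) → INC(p)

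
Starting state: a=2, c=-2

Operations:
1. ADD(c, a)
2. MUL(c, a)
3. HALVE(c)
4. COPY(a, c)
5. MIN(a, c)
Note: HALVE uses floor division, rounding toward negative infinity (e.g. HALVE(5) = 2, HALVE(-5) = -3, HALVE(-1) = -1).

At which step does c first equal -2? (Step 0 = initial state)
Step 0

Tracing c:
Initial: c = -2 ← first occurrence
After step 1: c = 0
After step 2: c = 0
After step 3: c = 0
After step 4: c = 0
After step 5: c = 0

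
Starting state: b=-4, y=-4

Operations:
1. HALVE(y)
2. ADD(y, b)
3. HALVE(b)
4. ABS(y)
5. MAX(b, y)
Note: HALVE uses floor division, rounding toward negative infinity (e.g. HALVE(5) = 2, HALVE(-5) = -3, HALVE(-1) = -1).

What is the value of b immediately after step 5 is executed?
b = 6

Tracing b through execution:
Initial: b = -4
After step 1 (HALVE(y)): b = -4
After step 2 (ADD(y, b)): b = -4
After step 3 (HALVE(b)): b = -2
After step 4 (ABS(y)): b = -2
After step 5 (MAX(b, y)): b = 6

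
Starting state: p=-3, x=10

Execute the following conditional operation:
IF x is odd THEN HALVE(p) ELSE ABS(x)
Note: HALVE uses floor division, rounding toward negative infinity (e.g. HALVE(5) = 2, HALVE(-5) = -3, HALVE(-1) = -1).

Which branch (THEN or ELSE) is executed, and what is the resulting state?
Branch: ELSE, Final state: p=-3, x=10

Evaluating condition: x is odd
Condition is False, so ELSE branch executes
After ABS(x): p=-3, x=10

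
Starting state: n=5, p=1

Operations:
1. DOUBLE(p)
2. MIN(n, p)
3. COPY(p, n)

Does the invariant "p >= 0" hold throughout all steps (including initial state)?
Yes

The invariant holds at every step.

State at each step:
Initial: n=5, p=1
After step 1: n=5, p=2
After step 2: n=2, p=2
After step 3: n=2, p=2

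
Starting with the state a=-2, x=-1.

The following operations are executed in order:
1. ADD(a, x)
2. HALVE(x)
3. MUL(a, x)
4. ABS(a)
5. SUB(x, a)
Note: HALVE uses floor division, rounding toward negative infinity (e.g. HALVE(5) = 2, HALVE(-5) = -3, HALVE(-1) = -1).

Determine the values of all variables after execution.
{a: 3, x: -4}

Step-by-step execution:
Initial: a=-2, x=-1
After step 1 (ADD(a, x)): a=-3, x=-1
After step 2 (HALVE(x)): a=-3, x=-1
After step 3 (MUL(a, x)): a=3, x=-1
After step 4 (ABS(a)): a=3, x=-1
After step 5 (SUB(x, a)): a=3, x=-4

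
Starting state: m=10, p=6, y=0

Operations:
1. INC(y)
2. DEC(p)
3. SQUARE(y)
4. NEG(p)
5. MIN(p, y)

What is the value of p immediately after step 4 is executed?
p = -5

Tracing p through execution:
Initial: p = 6
After step 1 (INC(y)): p = 6
After step 2 (DEC(p)): p = 5
After step 3 (SQUARE(y)): p = 5
After step 4 (NEG(p)): p = -5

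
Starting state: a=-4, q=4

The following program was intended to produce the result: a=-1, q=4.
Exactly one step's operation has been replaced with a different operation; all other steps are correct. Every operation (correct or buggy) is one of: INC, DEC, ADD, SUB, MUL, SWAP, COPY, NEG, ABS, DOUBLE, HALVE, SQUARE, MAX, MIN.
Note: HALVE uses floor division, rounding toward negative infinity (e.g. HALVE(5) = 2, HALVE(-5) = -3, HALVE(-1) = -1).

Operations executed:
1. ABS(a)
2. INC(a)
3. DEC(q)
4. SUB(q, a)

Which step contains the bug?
Step 1

Trace with buggy code:
Initial: a=-4, q=4
After step 1: a=4, q=4
After step 2: a=5, q=4
After step 3: a=5, q=3
After step 4: a=5, q=-2
Actual final a=5, q=-2 ≠ expected a=-1, q=4.
Step 1 is the only position where a single-operation replacement can produce the expected result.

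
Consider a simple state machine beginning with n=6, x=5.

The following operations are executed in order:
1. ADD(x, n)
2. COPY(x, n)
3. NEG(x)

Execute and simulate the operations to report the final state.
{n: 6, x: -6}

Step-by-step execution:
Initial: n=6, x=5
After step 1 (ADD(x, n)): n=6, x=11
After step 2 (COPY(x, n)): n=6, x=6
After step 3 (NEG(x)): n=6, x=-6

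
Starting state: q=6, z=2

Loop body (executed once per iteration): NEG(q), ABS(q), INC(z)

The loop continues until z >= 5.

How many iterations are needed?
3

Tracing iterations:
Initial: q=6, z=2
After iteration 1: q=6, z=3
After iteration 2: q=6, z=4
After iteration 3: q=6, z=5
z >= 5 now holds, so the loop exits after 3 iterations.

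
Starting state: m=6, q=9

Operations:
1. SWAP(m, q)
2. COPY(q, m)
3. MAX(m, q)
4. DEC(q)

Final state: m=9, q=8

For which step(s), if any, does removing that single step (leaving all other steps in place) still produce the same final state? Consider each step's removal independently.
Step(s) 3

Testing removal of each single step:
Without step 1: final = m=6, q=5 (different)
Without step 2: final = m=9, q=5 (different)
Without step 3: final = m=9, q=8 (same)
Without step 4: final = m=9, q=9 (different)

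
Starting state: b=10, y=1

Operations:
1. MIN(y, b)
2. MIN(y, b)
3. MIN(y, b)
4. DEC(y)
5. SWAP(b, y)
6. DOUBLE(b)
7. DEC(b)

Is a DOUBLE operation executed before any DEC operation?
No

First DOUBLE: step 6
First DEC: step 4
Since 6 > 4, DEC comes first.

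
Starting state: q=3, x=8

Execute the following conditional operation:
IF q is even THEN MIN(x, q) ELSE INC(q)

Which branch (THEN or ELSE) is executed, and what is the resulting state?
Branch: ELSE, Final state: q=4, x=8

Evaluating condition: q is even
Condition is False, so ELSE branch executes
After INC(q): q=4, x=8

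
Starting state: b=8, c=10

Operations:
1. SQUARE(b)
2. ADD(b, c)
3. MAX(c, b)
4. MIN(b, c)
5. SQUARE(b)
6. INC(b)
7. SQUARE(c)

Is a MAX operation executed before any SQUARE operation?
No

First MAX: step 3
First SQUARE: step 1
Since 3 > 1, SQUARE comes first.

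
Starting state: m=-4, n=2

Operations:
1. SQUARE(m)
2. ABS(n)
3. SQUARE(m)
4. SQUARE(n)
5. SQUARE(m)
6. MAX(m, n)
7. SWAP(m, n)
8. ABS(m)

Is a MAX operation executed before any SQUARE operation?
No

First MAX: step 6
First SQUARE: step 1
Since 6 > 1, SQUARE comes first.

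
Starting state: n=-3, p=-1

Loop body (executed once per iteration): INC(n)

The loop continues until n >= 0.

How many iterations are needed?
3

Tracing iterations:
Initial: n=-3, p=-1
After iteration 1: n=-2, p=-1
After iteration 2: n=-1, p=-1
After iteration 3: n=0, p=-1
n >= 0 now holds, so the loop exits after 3 iterations.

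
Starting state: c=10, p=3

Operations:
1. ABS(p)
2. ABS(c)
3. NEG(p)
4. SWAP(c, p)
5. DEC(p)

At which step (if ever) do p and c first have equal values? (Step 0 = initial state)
Never

p and c never become equal during execution.

Comparing values at each step:
Initial: p=3, c=10
After step 1: p=3, c=10
After step 2: p=3, c=10
After step 3: p=-3, c=10
After step 4: p=10, c=-3
After step 5: p=9, c=-3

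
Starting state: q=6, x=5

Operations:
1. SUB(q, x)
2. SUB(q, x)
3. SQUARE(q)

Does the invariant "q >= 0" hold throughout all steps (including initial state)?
No, violated after step 2

The invariant is violated after step 2.

State at each step:
Initial: q=6, x=5
After step 1: q=1, x=5
After step 2: q=-4, x=5
After step 3: q=16, x=5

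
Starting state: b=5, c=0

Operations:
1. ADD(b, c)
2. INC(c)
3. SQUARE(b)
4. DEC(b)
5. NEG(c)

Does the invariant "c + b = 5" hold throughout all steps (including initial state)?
No, violated after step 2

The invariant is violated after step 2.

State at each step:
Initial: b=5, c=0
After step 1: b=5, c=0
After step 2: b=5, c=1
After step 3: b=25, c=1
After step 4: b=24, c=1
After step 5: b=24, c=-1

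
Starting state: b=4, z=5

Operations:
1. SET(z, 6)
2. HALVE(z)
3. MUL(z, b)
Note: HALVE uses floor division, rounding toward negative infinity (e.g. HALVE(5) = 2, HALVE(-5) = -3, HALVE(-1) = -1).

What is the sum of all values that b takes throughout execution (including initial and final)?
16

Values of b at each step:
Initial: b = 4
After step 1: b = 4
After step 2: b = 4
After step 3: b = 4
Sum = 4 + 4 + 4 + 4 = 16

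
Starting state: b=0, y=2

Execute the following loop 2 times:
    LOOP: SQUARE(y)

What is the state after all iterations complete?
b=0, y=16

Iteration trace:
Start: b=0, y=2
After iteration 1: b=0, y=4
After iteration 2: b=0, y=16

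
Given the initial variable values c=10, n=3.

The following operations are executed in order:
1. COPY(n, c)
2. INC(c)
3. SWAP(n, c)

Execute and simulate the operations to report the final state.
{c: 10, n: 11}

Step-by-step execution:
Initial: c=10, n=3
After step 1 (COPY(n, c)): c=10, n=10
After step 2 (INC(c)): c=11, n=10
After step 3 (SWAP(n, c)): c=10, n=11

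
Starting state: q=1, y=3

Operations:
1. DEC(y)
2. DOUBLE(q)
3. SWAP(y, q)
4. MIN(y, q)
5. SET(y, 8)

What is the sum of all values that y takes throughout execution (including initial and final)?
19

Values of y at each step:
Initial: y = 3
After step 1: y = 2
After step 2: y = 2
After step 3: y = 2
After step 4: y = 2
After step 5: y = 8
Sum = 3 + 2 + 2 + 2 + 2 + 8 = 19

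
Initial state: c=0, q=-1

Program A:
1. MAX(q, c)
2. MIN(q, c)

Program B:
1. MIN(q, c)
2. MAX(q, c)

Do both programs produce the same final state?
Yes

Program A final state: c=0, q=0
Program B final state: c=0, q=0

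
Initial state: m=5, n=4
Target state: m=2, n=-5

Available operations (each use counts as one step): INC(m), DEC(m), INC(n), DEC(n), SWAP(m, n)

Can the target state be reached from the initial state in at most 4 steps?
No

The target state cannot be reached within 4 steps.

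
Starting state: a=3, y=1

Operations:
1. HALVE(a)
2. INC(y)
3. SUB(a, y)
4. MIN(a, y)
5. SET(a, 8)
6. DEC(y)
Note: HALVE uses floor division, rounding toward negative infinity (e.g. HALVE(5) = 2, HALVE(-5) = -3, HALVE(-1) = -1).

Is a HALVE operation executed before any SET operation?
Yes

First HALVE: step 1
First SET: step 5
Since 1 < 5, HALVE comes first.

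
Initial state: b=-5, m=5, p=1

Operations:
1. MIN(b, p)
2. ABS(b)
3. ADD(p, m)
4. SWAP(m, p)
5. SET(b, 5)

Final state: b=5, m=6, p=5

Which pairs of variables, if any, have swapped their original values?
None

Comparing initial and final values:
p: 1 → 5
m: 5 → 6
b: -5 → 5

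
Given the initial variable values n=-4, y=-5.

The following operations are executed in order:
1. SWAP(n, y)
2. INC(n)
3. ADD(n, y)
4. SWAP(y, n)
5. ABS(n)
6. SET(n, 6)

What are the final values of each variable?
{n: 6, y: -8}

Step-by-step execution:
Initial: n=-4, y=-5
After step 1 (SWAP(n, y)): n=-5, y=-4
After step 2 (INC(n)): n=-4, y=-4
After step 3 (ADD(n, y)): n=-8, y=-4
After step 4 (SWAP(y, n)): n=-4, y=-8
After step 5 (ABS(n)): n=4, y=-8
After step 6 (SET(n, 6)): n=6, y=-8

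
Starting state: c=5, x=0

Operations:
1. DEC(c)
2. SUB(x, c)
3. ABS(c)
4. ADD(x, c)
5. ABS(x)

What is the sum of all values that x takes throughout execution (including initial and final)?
-8

Values of x at each step:
Initial: x = 0
After step 1: x = 0
After step 2: x = -4
After step 3: x = -4
After step 4: x = 0
After step 5: x = 0
Sum = 0 + 0 + -4 + -4 + 0 + 0 = -8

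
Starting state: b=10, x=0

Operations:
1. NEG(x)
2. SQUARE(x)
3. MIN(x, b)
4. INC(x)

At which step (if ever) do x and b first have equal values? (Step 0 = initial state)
Never

x and b never become equal during execution.

Comparing values at each step:
Initial: x=0, b=10
After step 1: x=0, b=10
After step 2: x=0, b=10
After step 3: x=0, b=10
After step 4: x=1, b=10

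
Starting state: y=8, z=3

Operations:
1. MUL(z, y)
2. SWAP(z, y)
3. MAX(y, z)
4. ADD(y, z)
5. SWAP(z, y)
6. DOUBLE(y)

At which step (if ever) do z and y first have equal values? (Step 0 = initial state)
Never

z and y never become equal during execution.

Comparing values at each step:
Initial: z=3, y=8
After step 1: z=24, y=8
After step 2: z=8, y=24
After step 3: z=8, y=24
After step 4: z=8, y=32
After step 5: z=32, y=8
After step 6: z=32, y=16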